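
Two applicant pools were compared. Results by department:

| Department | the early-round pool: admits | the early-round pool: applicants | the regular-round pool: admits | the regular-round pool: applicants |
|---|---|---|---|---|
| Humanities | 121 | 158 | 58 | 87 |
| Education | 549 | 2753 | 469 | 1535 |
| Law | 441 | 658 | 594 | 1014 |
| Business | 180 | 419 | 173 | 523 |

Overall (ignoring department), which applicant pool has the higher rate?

Humanities: the early-round pool 121/158 = 76.6%, the regular-round pool 58/87 = 66.7% → the early-round pool
Education: the early-round pool 549/2753 = 19.9%, the regular-round pool 469/1535 = 30.6% → the regular-round pool
Law: the early-round pool 441/658 = 67.0%, the regular-round pool 594/1014 = 58.6% → the early-round pool
Business: the early-round pool 180/419 = 43.0%, the regular-round pool 173/523 = 33.1% → the early-round pool
Overall: the early-round pool 1291/3988 = 32.4%, the regular-round pool 1294/3159 = 41.0% → the regular-round pool
(Neither sweeps every department group, but the regular-round pool has the higher pooled rate.)

the regular-round pool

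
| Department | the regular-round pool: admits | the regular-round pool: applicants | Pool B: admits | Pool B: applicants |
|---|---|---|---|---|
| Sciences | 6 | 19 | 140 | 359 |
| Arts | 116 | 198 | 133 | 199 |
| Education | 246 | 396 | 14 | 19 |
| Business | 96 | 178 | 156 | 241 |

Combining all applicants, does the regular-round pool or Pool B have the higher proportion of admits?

the regular-round pool

Sciences: the regular-round pool 6/19 = 31.6%, Pool B 140/359 = 39.0% → Pool B
Arts: the regular-round pool 116/198 = 58.6%, Pool B 133/199 = 66.8% → Pool B
Education: the regular-round pool 246/396 = 62.1%, Pool B 14/19 = 73.7% → Pool B
Business: the regular-round pool 96/178 = 53.9%, Pool B 156/241 = 64.7% → Pool B
Overall: the regular-round pool 464/791 = 58.7%, Pool B 443/818 = 54.2% → the regular-round pool
(Pool B wins every department group but the regular-round pool wins overall — Pool B's applicants skew toward the low-rate Sciences group.)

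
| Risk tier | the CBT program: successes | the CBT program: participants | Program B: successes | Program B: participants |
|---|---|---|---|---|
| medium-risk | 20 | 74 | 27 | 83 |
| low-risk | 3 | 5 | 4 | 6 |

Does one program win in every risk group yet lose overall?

No

Medium-risk: the CBT program 20/74 = 27.0%, Program B 27/83 = 32.5% → Program B
Low-risk: the CBT program 3/5 = 60.0%, Program B 4/6 = 66.7% → Program B
Overall: the CBT program 23/79 = 29.1%, Program B 31/89 = 34.8% → Program B
Program B wins overall and in every risk group — no reversal.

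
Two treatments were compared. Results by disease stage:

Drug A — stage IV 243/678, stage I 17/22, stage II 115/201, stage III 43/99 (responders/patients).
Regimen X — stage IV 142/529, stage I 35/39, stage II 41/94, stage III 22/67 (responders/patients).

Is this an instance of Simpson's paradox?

No

Stage IV: Drug A 243/678 = 35.8%, Regimen X 142/529 = 26.8% → Drug A
Stage I: Drug A 17/22 = 77.3%, Regimen X 35/39 = 89.7% → Regimen X
Stage II: Drug A 115/201 = 57.2%, Regimen X 41/94 = 43.6% → Drug A
Stage III: Drug A 43/99 = 43.4%, Regimen X 22/67 = 32.8% → Drug A
Overall: Drug A 418/1000 = 41.8%, Regimen X 240/729 = 32.9% → Drug A
Neither sweeps: Drug A wins 3 of 4 groups, Regimen X wins 1. Drug A wins overall but not every group — no Simpson reversal.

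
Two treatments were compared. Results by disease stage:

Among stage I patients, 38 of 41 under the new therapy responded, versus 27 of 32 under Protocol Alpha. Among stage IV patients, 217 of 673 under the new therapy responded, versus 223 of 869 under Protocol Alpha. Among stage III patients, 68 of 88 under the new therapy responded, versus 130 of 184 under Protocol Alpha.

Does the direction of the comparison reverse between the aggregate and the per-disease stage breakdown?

Stage I: the new therapy 38/41 = 92.7%, Protocol Alpha 27/32 = 84.4% → the new therapy
Stage IV: the new therapy 217/673 = 32.2%, Protocol Alpha 223/869 = 25.7% → the new therapy
Stage III: the new therapy 68/88 = 77.3%, Protocol Alpha 130/184 = 70.7% → the new therapy
Overall: the new therapy 323/802 = 40.3%, Protocol Alpha 380/1085 = 35.0% → the new therapy
The new therapy wins overall and in every disease group — no reversal.

No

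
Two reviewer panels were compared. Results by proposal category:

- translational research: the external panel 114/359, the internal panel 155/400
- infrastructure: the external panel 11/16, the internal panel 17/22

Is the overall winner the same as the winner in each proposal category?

Translational research: the external panel 114/359 = 31.8%, the internal panel 155/400 = 38.8% → the internal panel
Infrastructure: the external panel 11/16 = 68.8%, the internal panel 17/22 = 77.3% → the internal panel
Overall: the external panel 125/375 = 33.3%, the internal panel 172/422 = 40.8% → the internal panel
The internal panel wins overall and in every proposal group — no reversal.

Yes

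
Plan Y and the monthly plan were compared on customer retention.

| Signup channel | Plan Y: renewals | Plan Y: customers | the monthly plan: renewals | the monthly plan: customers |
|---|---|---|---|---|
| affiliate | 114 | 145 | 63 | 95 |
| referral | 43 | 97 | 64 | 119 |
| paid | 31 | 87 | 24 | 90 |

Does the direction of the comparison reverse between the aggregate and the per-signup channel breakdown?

Affiliate: Plan Y 114/145 = 78.6%, the monthly plan 63/95 = 66.3% → Plan Y
Referral: Plan Y 43/97 = 44.3%, the monthly plan 64/119 = 53.8% → the monthly plan
Paid: Plan Y 31/87 = 35.6%, the monthly plan 24/90 = 26.7% → Plan Y
Overall: Plan Y 188/329 = 57.1%, the monthly plan 151/304 = 49.7% → Plan Y
Neither sweeps: Plan Y wins 2 of 3 groups, the monthly plan wins 1. Plan Y wins overall but not every group — no Simpson reversal.

No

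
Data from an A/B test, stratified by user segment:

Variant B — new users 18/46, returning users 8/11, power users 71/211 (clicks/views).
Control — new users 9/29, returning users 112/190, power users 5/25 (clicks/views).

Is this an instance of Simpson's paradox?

Yes

New users: Variant B 18/46 = 39.1%, Control 9/29 = 31.0% → Variant B
Returning users: Variant B 8/11 = 72.7%, Control 112/190 = 58.9% → Variant B
Power users: Variant B 71/211 = 33.6%, Control 5/25 = 20.0% → Variant B
Overall: Variant B 97/268 = 36.2%, Control 126/244 = 51.6% → Control
Variant B wins each user group but Control wins overall — the comparison reverses. Variant B's views skew toward power users, which has a lower base rate.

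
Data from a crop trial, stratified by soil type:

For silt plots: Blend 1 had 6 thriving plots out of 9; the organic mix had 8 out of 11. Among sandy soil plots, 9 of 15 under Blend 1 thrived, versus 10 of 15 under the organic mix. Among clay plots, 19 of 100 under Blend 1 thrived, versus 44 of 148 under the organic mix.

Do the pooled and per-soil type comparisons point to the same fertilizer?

Silt: Blend 1 6/9 = 66.7%, the organic mix 8/11 = 72.7% → the organic mix
Sandy soil: Blend 1 9/15 = 60.0%, the organic mix 10/15 = 66.7% → the organic mix
Clay: Blend 1 19/100 = 19.0%, the organic mix 44/148 = 29.7% → the organic mix
Overall: Blend 1 34/124 = 27.4%, the organic mix 62/174 = 35.6% → the organic mix
The organic mix wins overall and in every soil group — no reversal.

Yes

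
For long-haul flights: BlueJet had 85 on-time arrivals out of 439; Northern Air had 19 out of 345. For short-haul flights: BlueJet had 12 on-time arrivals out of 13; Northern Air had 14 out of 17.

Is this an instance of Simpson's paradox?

No

Long-haul: BlueJet 85/439 = 19.4%, Northern Air 19/345 = 5.5% → BlueJet
Short-haul: BlueJet 12/13 = 92.3%, Northern Air 14/17 = 82.4% → BlueJet
Overall: BlueJet 97/452 = 21.5%, Northern Air 33/362 = 9.1% → BlueJet
BlueJet wins overall and in every route group — no reversal.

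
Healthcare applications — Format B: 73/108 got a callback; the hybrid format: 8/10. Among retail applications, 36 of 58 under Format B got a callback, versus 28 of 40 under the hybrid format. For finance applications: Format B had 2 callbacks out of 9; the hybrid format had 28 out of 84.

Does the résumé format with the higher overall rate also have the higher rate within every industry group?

No

Healthcare: Format B 73/108 = 67.6%, the hybrid format 8/10 = 80.0% → the hybrid format
Retail: Format B 36/58 = 62.1%, the hybrid format 28/40 = 70.0% → the hybrid format
Finance: Format B 2/9 = 22.2%, the hybrid format 28/84 = 33.3% → the hybrid format
Overall: Format B 111/175 = 63.4%, the hybrid format 64/134 = 47.8% → Format B
The hybrid format wins each industry group but Format B wins overall — the comparison reverses. The hybrid format's applications skew toward finance, which has a lower base rate.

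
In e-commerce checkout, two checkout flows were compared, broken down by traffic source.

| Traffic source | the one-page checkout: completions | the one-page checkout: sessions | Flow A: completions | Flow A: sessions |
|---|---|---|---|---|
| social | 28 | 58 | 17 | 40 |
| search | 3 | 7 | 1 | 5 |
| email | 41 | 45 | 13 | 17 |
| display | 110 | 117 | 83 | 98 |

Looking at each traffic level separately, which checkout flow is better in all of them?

the one-page checkout

Social: the one-page checkout 28/58 = 48.3%, Flow A 17/40 = 42.5% → the one-page checkout
Search: the one-page checkout 3/7 = 42.9%, Flow A 1/5 = 20.0% → the one-page checkout
Email: the one-page checkout 41/45 = 91.1%, Flow A 13/17 = 76.5% → the one-page checkout
Display: the one-page checkout 110/117 = 94.0%, Flow A 83/98 = 84.7% → the one-page checkout
The one-page checkout has the higher rate in all 4 groups.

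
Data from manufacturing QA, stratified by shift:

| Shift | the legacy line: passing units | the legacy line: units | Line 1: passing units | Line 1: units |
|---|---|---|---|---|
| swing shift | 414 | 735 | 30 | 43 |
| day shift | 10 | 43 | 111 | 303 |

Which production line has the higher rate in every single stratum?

Line 1

Swing shift: the legacy line 414/735 = 56.3%, Line 1 30/43 = 69.8% → Line 1
Day shift: the legacy line 10/43 = 23.3%, Line 1 111/303 = 36.6% → Line 1
Line 1 has the higher rate in both groups.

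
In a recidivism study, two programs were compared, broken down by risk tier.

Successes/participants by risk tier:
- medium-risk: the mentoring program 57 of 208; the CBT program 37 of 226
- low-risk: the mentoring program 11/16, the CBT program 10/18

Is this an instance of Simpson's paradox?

Medium-risk: the mentoring program 57/208 = 27.4%, the CBT program 37/226 = 16.4% → the mentoring program
Low-risk: the mentoring program 11/16 = 68.8%, the CBT program 10/18 = 55.6% → the mentoring program
Overall: the mentoring program 68/224 = 30.4%, the CBT program 47/244 = 19.3% → the mentoring program
The mentoring program wins overall and in every risk group — no reversal.

No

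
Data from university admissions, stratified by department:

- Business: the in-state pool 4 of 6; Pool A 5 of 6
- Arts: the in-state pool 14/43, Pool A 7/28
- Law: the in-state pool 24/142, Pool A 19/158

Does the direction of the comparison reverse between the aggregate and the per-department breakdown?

No

Business: the in-state pool 4/6 = 66.7%, Pool A 5/6 = 83.3% → Pool A
Arts: the in-state pool 14/43 = 32.6%, Pool A 7/28 = 25.0% → the in-state pool
Law: the in-state pool 24/142 = 16.9%, Pool A 19/158 = 12.0% → the in-state pool
Overall: the in-state pool 42/191 = 22.0%, Pool A 31/192 = 16.1% → the in-state pool
Neither sweeps: the in-state pool wins 2 of 3 groups, Pool A wins 1. The in-state pool wins overall but not every group — no Simpson reversal.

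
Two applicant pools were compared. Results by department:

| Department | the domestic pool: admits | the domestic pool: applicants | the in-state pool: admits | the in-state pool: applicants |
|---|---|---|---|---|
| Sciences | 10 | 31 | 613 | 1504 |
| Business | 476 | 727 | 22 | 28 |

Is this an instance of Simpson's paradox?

Sciences: the domestic pool 10/31 = 32.3%, the in-state pool 613/1504 = 40.8% → the in-state pool
Business: the domestic pool 476/727 = 65.5%, the in-state pool 22/28 = 78.6% → the in-state pool
Overall: the domestic pool 486/758 = 64.1%, the in-state pool 635/1532 = 41.4% → the domestic pool
The in-state pool wins each department group but the domestic pool wins overall — the comparison reverses. The in-state pool's applicants skew toward Sciences, which has a lower base rate.

Yes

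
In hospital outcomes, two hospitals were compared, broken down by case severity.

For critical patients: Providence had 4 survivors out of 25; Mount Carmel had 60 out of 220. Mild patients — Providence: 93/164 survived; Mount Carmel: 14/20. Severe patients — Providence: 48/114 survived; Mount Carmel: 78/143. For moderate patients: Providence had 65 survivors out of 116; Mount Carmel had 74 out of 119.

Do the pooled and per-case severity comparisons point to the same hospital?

Critical: Providence 4/25 = 16.0%, Mount Carmel 60/220 = 27.3% → Mount Carmel
Mild: Providence 93/164 = 56.7%, Mount Carmel 14/20 = 70.0% → Mount Carmel
Severe: Providence 48/114 = 42.1%, Mount Carmel 78/143 = 54.5% → Mount Carmel
Moderate: Providence 65/116 = 56.0%, Mount Carmel 74/119 = 62.2% → Mount Carmel
Overall: Providence 210/419 = 50.1%, Mount Carmel 226/502 = 45.0% → Providence
Mount Carmel wins each case group but Providence wins overall — the comparison reverses. Mount Carmel's patients skew toward critical, which has a lower base rate.

No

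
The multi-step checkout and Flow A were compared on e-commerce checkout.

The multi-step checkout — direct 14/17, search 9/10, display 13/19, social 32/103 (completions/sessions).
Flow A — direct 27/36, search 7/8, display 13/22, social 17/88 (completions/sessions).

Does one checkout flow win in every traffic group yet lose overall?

Direct: the multi-step checkout 14/17 = 82.4%, Flow A 27/36 = 75.0% → the multi-step checkout
Search: the multi-step checkout 9/10 = 90.0%, Flow A 7/8 = 87.5% → the multi-step checkout
Display: the multi-step checkout 13/19 = 68.4%, Flow A 13/22 = 59.1% → the multi-step checkout
Social: the multi-step checkout 32/103 = 31.1%, Flow A 17/88 = 19.3% → the multi-step checkout
Overall: the multi-step checkout 68/149 = 45.6%, Flow A 64/154 = 41.6% → the multi-step checkout
The multi-step checkout wins overall and in every traffic group — no reversal.

No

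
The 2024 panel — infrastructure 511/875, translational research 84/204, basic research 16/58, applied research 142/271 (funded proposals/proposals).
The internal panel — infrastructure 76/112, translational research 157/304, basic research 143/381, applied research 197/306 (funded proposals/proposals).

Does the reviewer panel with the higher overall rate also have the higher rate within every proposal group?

No

Infrastructure: the 2024 panel 511/875 = 58.4%, the internal panel 76/112 = 67.9% → the internal panel
Translational research: the 2024 panel 84/204 = 41.2%, the internal panel 157/304 = 51.6% → the internal panel
Basic research: the 2024 panel 16/58 = 27.6%, the internal panel 143/381 = 37.5% → the internal panel
Applied research: the 2024 panel 142/271 = 52.4%, the internal panel 197/306 = 64.4% → the internal panel
Overall: the 2024 panel 753/1408 = 53.5%, the internal panel 573/1103 = 51.9% → the 2024 panel
The internal panel wins each proposal group but the 2024 panel wins overall — the comparison reverses. The internal panel's proposals skew toward basic research, which has a lower base rate.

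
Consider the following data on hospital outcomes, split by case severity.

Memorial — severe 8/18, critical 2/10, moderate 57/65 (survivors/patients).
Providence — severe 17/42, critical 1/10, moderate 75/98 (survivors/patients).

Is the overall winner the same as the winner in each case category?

Severe: Memorial 8/18 = 44.4%, Providence 17/42 = 40.5% → Memorial
Critical: Memorial 2/10 = 20.0%, Providence 1/10 = 10.0% → Memorial
Moderate: Memorial 57/65 = 87.7%, Providence 75/98 = 76.5% → Memorial
Overall: Memorial 67/93 = 72.0%, Providence 93/150 = 62.0% → Memorial
Memorial wins overall and in every case group — no reversal.

Yes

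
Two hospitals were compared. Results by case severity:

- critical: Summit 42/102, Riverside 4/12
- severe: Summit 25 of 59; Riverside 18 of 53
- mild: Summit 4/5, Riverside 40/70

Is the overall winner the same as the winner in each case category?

No

Critical: Summit 42/102 = 41.2%, Riverside 4/12 = 33.3% → Summit
Severe: Summit 25/59 = 42.4%, Riverside 18/53 = 34.0% → Summit
Mild: Summit 4/5 = 80.0%, Riverside 40/70 = 57.1% → Summit
Overall: Summit 71/166 = 42.8%, Riverside 62/135 = 45.9% → Riverside
Summit wins each case group but Riverside wins overall — the comparison reverses. Summit's patients skew toward critical, which has a lower base rate.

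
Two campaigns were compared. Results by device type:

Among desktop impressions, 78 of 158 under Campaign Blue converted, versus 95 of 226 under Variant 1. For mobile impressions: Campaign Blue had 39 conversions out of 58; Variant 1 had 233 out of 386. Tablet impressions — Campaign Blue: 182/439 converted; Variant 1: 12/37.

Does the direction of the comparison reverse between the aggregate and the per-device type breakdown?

Desktop: Campaign Blue 78/158 = 49.4%, Variant 1 95/226 = 42.0% → Campaign Blue
Mobile: Campaign Blue 39/58 = 67.2%, Variant 1 233/386 = 60.4% → Campaign Blue
Tablet: Campaign Blue 182/439 = 41.5%, Variant 1 12/37 = 32.4% → Campaign Blue
Overall: Campaign Blue 299/655 = 45.6%, Variant 1 340/649 = 52.4% → Variant 1
Campaign Blue wins each device group but Variant 1 wins overall — the comparison reverses. Campaign Blue's impressions skew toward tablet, which has a lower base rate.

Yes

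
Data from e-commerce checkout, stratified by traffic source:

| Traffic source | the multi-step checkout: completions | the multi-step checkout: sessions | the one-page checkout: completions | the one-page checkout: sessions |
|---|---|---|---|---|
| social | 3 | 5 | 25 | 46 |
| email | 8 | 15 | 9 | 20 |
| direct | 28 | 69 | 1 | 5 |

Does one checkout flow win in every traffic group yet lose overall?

Social: the multi-step checkout 3/5 = 60.0%, the one-page checkout 25/46 = 54.3% → the multi-step checkout
Email: the multi-step checkout 8/15 = 53.3%, the one-page checkout 9/20 = 45.0% → the multi-step checkout
Direct: the multi-step checkout 28/69 = 40.6%, the one-page checkout 1/5 = 20.0% → the multi-step checkout
Overall: the multi-step checkout 39/89 = 43.8%, the one-page checkout 35/71 = 49.3% → the one-page checkout
The multi-step checkout wins each traffic group but the one-page checkout wins overall — the comparison reverses. The multi-step checkout's sessions skew toward direct, which has a lower base rate.

Yes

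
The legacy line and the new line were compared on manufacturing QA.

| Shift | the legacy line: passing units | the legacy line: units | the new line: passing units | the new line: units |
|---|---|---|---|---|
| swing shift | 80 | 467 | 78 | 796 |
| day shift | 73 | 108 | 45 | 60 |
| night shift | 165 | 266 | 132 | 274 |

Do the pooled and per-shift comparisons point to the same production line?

Swing shift: the legacy line 80/467 = 17.1%, the new line 78/796 = 9.8% → the legacy line
Day shift: the legacy line 73/108 = 67.6%, the new line 45/60 = 75.0% → the new line
Night shift: the legacy line 165/266 = 62.0%, the new line 132/274 = 48.2% → the legacy line
Overall: the legacy line 318/841 = 37.8%, the new line 255/1130 = 22.6% → the legacy line
Neither sweeps: the legacy line wins 2 of 3 groups, the new line wins 1. The legacy line wins overall but not every group — no Simpson reversal.

No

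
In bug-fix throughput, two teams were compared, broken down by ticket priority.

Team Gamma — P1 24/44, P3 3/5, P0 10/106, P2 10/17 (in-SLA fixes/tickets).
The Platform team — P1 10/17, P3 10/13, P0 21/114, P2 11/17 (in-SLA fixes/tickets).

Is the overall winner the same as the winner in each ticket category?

P1: Team Gamma 24/44 = 54.5%, the Platform team 10/17 = 58.8% → the Platform team
P3: Team Gamma 3/5 = 60.0%, the Platform team 10/13 = 76.9% → the Platform team
P0: Team Gamma 10/106 = 9.4%, the Platform team 21/114 = 18.4% → the Platform team
P2: Team Gamma 10/17 = 58.8%, the Platform team 11/17 = 64.7% → the Platform team
Overall: Team Gamma 47/172 = 27.3%, the Platform team 52/161 = 32.3% → the Platform team
The Platform team wins overall and in every ticket group — no reversal.

Yes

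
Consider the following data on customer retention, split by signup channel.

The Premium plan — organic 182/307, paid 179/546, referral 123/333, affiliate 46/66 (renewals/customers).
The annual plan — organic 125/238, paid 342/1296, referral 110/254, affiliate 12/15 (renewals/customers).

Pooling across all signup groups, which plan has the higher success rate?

the Premium plan

Organic: the Premium plan 182/307 = 59.3%, the annual plan 125/238 = 52.5% → the Premium plan
Paid: the Premium plan 179/546 = 32.8%, the annual plan 342/1296 = 26.4% → the Premium plan
Referral: the Premium plan 123/333 = 36.9%, the annual plan 110/254 = 43.3% → the annual plan
Affiliate: the Premium plan 46/66 = 69.7%, the annual plan 12/15 = 80.0% → the annual plan
Overall: the Premium plan 530/1252 = 42.3%, the annual plan 589/1803 = 32.7% → the Premium plan
(Neither sweeps every signup group, but the Premium plan has the higher pooled rate.)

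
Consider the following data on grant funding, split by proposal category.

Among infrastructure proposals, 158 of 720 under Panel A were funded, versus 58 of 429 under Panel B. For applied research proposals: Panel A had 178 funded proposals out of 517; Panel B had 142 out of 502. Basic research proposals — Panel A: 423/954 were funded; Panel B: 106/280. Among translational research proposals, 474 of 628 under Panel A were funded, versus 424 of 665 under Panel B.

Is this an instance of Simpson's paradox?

Infrastructure: Panel A 158/720 = 21.9%, Panel B 58/429 = 13.5% → Panel A
Applied research: Panel A 178/517 = 34.4%, Panel B 142/502 = 28.3% → Panel A
Basic research: Panel A 423/954 = 44.3%, Panel B 106/280 = 37.9% → Panel A
Translational research: Panel A 474/628 = 75.5%, Panel B 424/665 = 63.8% → Panel A
Overall: Panel A 1233/2819 = 43.7%, Panel B 730/1876 = 38.9% → Panel A
Panel A wins overall and in every proposal group — no reversal.

No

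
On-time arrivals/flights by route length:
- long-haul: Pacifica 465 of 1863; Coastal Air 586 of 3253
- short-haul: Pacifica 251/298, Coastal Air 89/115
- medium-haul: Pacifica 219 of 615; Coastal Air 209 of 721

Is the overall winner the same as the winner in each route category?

Long-haul: Pacifica 465/1863 = 25.0%, Coastal Air 586/3253 = 18.0% → Pacifica
Short-haul: Pacifica 251/298 = 84.2%, Coastal Air 89/115 = 77.4% → Pacifica
Medium-haul: Pacifica 219/615 = 35.6%, Coastal Air 209/721 = 29.0% → Pacifica
Overall: Pacifica 935/2776 = 33.7%, Coastal Air 884/4089 = 21.6% → Pacifica
Pacifica wins overall and in every route group — no reversal.

Yes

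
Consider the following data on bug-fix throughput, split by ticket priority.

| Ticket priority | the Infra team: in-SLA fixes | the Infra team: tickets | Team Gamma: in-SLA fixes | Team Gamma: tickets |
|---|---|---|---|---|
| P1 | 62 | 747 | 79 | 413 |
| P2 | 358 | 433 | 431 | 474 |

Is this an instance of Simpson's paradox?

P1: the Infra team 62/747 = 8.3%, Team Gamma 79/413 = 19.1% → Team Gamma
P2: the Infra team 358/433 = 82.7%, Team Gamma 431/474 = 90.9% → Team Gamma
Overall: the Infra team 420/1180 = 35.6%, Team Gamma 510/887 = 57.5% → Team Gamma
Team Gamma wins overall and in every ticket group — no reversal.

No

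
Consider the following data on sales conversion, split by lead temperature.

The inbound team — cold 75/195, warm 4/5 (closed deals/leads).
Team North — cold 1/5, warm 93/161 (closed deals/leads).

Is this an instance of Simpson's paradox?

Cold: the inbound team 75/195 = 38.5%, Team North 1/5 = 20.0% → the inbound team
Warm: the inbound team 4/5 = 80.0%, Team North 93/161 = 57.8% → the inbound team
Overall: the inbound team 79/200 = 39.5%, Team North 94/166 = 56.6% → Team North
The inbound team wins each lead group but Team North wins overall — the comparison reverses. The inbound team's leads skew toward cold, which has a lower base rate.

Yes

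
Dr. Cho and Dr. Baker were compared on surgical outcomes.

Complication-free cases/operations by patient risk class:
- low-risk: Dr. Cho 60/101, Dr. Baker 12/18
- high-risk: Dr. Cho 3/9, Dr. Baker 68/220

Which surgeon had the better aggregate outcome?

Low-risk: Dr. Cho 60/101 = 59.4%, Dr. Baker 12/18 = 66.7% → Dr. Baker
High-risk: Dr. Cho 3/9 = 33.3%, Dr. Baker 68/220 = 30.9% → Dr. Cho
Overall: Dr. Cho 63/110 = 57.3%, Dr. Baker 80/238 = 33.6% → Dr. Cho
(Neither sweeps every patient risk group, but Dr. Cho has the higher pooled rate.)

Dr. Cho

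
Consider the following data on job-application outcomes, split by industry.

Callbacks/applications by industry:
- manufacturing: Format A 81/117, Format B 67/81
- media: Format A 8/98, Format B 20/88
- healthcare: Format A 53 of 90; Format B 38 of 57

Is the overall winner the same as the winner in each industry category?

Manufacturing: Format A 81/117 = 69.2%, Format B 67/81 = 82.7% → Format B
Media: Format A 8/98 = 8.2%, Format B 20/88 = 22.7% → Format B
Healthcare: Format A 53/90 = 58.9%, Format B 38/57 = 66.7% → Format B
Overall: Format A 142/305 = 46.6%, Format B 125/226 = 55.3% → Format B
Format B wins overall and in every industry group — no reversal.

Yes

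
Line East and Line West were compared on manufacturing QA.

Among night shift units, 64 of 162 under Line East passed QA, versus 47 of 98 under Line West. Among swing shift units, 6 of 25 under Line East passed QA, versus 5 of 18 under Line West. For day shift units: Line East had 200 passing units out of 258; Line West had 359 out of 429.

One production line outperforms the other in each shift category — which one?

Night shift: Line East 64/162 = 39.5%, Line West 47/98 = 48.0% → Line West
Swing shift: Line East 6/25 = 24.0%, Line West 5/18 = 27.8% → Line West
Day shift: Line East 200/258 = 77.5%, Line West 359/429 = 83.7% → Line West
Line West has the higher rate in all 3 groups.

Line West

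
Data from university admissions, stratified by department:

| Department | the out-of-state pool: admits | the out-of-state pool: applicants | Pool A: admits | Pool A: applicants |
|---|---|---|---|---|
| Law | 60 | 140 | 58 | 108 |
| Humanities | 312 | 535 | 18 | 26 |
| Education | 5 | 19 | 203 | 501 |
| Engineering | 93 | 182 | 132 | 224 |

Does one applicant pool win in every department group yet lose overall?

Yes

Law: the out-of-state pool 60/140 = 42.9%, Pool A 58/108 = 53.7% → Pool A
Humanities: the out-of-state pool 312/535 = 58.3%, Pool A 18/26 = 69.2% → Pool A
Education: the out-of-state pool 5/19 = 26.3%, Pool A 203/501 = 40.5% → Pool A
Engineering: the out-of-state pool 93/182 = 51.1%, Pool A 132/224 = 58.9% → Pool A
Overall: the out-of-state pool 470/876 = 53.7%, Pool A 411/859 = 47.8% → the out-of-state pool
Pool A wins each department group but the out-of-state pool wins overall — the comparison reverses. Pool A's applicants skew toward Education, which has a lower base rate.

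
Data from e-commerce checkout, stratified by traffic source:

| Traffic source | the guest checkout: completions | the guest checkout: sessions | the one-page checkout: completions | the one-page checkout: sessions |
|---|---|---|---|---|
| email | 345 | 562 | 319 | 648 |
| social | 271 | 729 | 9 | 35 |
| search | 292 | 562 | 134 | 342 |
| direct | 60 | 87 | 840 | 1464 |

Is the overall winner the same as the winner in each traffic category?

Email: the guest checkout 345/562 = 61.4%, the one-page checkout 319/648 = 49.2% → the guest checkout
Social: the guest checkout 271/729 = 37.2%, the one-page checkout 9/35 = 25.7% → the guest checkout
Search: the guest checkout 292/562 = 52.0%, the one-page checkout 134/342 = 39.2% → the guest checkout
Direct: the guest checkout 60/87 = 69.0%, the one-page checkout 840/1464 = 57.4% → the guest checkout
Overall: the guest checkout 968/1940 = 49.9%, the one-page checkout 1302/2489 = 52.3% → the one-page checkout
The guest checkout wins each traffic group but the one-page checkout wins overall — the comparison reverses. The guest checkout's sessions skew toward social, which has a lower base rate.

No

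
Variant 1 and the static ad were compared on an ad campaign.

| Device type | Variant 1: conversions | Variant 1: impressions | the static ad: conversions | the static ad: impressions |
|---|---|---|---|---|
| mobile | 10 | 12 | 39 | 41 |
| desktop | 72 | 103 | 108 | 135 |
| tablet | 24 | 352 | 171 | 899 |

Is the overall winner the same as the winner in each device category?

Mobile: Variant 1 10/12 = 83.3%, the static ad 39/41 = 95.1% → the static ad
Desktop: Variant 1 72/103 = 69.9%, the static ad 108/135 = 80.0% → the static ad
Tablet: Variant 1 24/352 = 6.8%, the static ad 171/899 = 19.0% → the static ad
Overall: Variant 1 106/467 = 22.7%, the static ad 318/1075 = 29.6% → the static ad
The static ad wins overall and in every device group — no reversal.

Yes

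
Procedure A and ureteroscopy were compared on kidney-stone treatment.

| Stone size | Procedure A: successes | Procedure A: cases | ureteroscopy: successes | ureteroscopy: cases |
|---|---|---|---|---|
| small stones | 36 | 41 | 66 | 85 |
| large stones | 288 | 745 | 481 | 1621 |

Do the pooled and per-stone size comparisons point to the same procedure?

Small stones: Procedure A 36/41 = 87.8%, ureteroscopy 66/85 = 77.6% → Procedure A
Large stones: Procedure A 288/745 = 38.7%, ureteroscopy 481/1621 = 29.7% → Procedure A
Overall: Procedure A 324/786 = 41.2%, ureteroscopy 547/1706 = 32.1% → Procedure A
Procedure A wins overall and in every stone group — no reversal.

Yes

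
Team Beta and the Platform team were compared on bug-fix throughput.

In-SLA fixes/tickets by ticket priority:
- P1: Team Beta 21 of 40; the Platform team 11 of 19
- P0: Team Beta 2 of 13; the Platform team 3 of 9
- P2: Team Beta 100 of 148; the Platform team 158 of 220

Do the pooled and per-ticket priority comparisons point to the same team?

Yes

P1: Team Beta 21/40 = 52.5%, the Platform team 11/19 = 57.9% → the Platform team
P0: Team Beta 2/13 = 15.4%, the Platform team 3/9 = 33.3% → the Platform team
P2: Team Beta 100/148 = 67.6%, the Platform team 158/220 = 71.8% → the Platform team
Overall: Team Beta 123/201 = 61.2%, the Platform team 172/248 = 69.4% → the Platform team
The Platform team wins overall and in every ticket group — no reversal.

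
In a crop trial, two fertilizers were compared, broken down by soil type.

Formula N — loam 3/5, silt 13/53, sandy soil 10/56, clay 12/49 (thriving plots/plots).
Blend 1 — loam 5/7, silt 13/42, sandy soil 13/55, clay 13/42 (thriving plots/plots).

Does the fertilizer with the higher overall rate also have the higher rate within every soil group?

Loam: Formula N 3/5 = 60.0%, Blend 1 5/7 = 71.4% → Blend 1
Silt: Formula N 13/53 = 24.5%, Blend 1 13/42 = 31.0% → Blend 1
Sandy soil: Formula N 10/56 = 17.9%, Blend 1 13/55 = 23.6% → Blend 1
Clay: Formula N 12/49 = 24.5%, Blend 1 13/42 = 31.0% → Blend 1
Overall: Formula N 38/163 = 23.3%, Blend 1 44/146 = 30.1% → Blend 1
Blend 1 wins overall and in every soil group — no reversal.

Yes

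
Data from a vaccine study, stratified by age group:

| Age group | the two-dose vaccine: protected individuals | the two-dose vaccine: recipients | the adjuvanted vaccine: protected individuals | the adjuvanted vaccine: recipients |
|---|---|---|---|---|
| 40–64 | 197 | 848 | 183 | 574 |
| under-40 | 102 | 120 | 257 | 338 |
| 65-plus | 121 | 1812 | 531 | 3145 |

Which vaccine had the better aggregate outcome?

the adjuvanted vaccine

40–64: the two-dose vaccine 197/848 = 23.2%, the adjuvanted vaccine 183/574 = 31.9% → the adjuvanted vaccine
Under-40: the two-dose vaccine 102/120 = 85.0%, the adjuvanted vaccine 257/338 = 76.0% → the two-dose vaccine
65-plus: the two-dose vaccine 121/1812 = 6.7%, the adjuvanted vaccine 531/3145 = 16.9% → the adjuvanted vaccine
Overall: the two-dose vaccine 420/2780 = 15.1%, the adjuvanted vaccine 971/4057 = 23.9% → the adjuvanted vaccine
(Neither sweeps every age group, but the adjuvanted vaccine has the higher pooled rate.)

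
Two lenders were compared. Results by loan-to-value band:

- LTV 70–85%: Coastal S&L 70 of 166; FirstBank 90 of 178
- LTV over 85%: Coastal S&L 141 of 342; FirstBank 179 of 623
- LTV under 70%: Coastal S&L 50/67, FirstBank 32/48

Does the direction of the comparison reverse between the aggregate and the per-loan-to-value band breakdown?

LTV 70–85%: Coastal S&L 70/166 = 42.2%, FirstBank 90/178 = 50.6% → FirstBank
LTV over 85%: Coastal S&L 141/342 = 41.2%, FirstBank 179/623 = 28.7% → Coastal S&L
LTV under 70%: Coastal S&L 50/67 = 74.6%, FirstBank 32/48 = 66.7% → Coastal S&L
Overall: Coastal S&L 261/575 = 45.4%, FirstBank 301/849 = 35.5% → Coastal S&L
Neither sweeps: Coastal S&L wins 2 of 3 groups, FirstBank wins 1. Coastal S&L wins overall but not every group — no Simpson reversal.

No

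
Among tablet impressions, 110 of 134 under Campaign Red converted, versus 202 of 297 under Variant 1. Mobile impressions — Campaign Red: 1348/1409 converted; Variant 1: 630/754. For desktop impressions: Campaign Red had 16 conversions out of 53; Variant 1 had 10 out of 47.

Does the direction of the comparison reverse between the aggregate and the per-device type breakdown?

Tablet: Campaign Red 110/134 = 82.1%, Variant 1 202/297 = 68.0% → Campaign Red
Mobile: Campaign Red 1348/1409 = 95.7%, Variant 1 630/754 = 83.6% → Campaign Red
Desktop: Campaign Red 16/53 = 30.2%, Variant 1 10/47 = 21.3% → Campaign Red
Overall: Campaign Red 1474/1596 = 92.4%, Variant 1 842/1098 = 76.7% → Campaign Red
Campaign Red wins overall and in every device group — no reversal.

No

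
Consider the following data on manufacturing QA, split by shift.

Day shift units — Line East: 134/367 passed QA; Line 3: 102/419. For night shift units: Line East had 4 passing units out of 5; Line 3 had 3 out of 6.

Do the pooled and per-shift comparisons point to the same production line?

Yes

Day shift: Line East 134/367 = 36.5%, Line 3 102/419 = 24.3% → Line East
Night shift: Line East 4/5 = 80.0%, Line 3 3/6 = 50.0% → Line East
Overall: Line East 138/372 = 37.1%, Line 3 105/425 = 24.7% → Line East
Line East wins overall and in every shift group — no reversal.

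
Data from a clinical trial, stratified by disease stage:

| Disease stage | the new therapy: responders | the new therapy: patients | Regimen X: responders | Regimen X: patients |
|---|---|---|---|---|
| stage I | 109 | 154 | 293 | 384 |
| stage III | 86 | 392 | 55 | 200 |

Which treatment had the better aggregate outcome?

Stage I: the new therapy 109/154 = 70.8%, Regimen X 293/384 = 76.3% → Regimen X
Stage III: the new therapy 86/392 = 21.9%, Regimen X 55/200 = 27.5% → Regimen X
Overall: the new therapy 195/546 = 35.7%, Regimen X 348/584 = 59.6% → Regimen X

Regimen X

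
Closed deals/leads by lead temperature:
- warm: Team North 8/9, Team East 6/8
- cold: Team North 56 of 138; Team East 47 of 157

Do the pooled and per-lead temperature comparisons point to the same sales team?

Warm: Team North 8/9 = 88.9%, Team East 6/8 = 75.0% → Team North
Cold: Team North 56/138 = 40.6%, Team East 47/157 = 29.9% → Team North
Overall: Team North 64/147 = 43.5%, Team East 53/165 = 32.1% → Team North
Team North wins overall and in every lead group — no reversal.

Yes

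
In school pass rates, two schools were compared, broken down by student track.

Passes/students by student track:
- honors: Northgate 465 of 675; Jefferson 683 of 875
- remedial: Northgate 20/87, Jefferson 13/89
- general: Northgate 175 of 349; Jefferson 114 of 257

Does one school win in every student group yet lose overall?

Honors: Northgate 465/675 = 68.9%, Jefferson 683/875 = 78.1% → Jefferson
Remedial: Northgate 20/87 = 23.0%, Jefferson 13/89 = 14.6% → Northgate
General: Northgate 175/349 = 50.1%, Jefferson 114/257 = 44.4% → Northgate
Overall: Northgate 660/1111 = 59.4%, Jefferson 810/1221 = 66.3% → Jefferson
Neither sweeps: Northgate wins 2 of 3 groups, Jefferson wins 1. Jefferson wins overall but not every group — no Simpson reversal.

No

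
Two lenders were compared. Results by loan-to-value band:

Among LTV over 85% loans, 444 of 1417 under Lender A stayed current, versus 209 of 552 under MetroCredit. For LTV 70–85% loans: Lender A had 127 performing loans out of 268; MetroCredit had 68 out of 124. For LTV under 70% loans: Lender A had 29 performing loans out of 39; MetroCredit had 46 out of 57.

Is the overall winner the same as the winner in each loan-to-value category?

Yes

LTV over 85%: Lender A 444/1417 = 31.3%, MetroCredit 209/552 = 37.9% → MetroCredit
LTV 70–85%: Lender A 127/268 = 47.4%, MetroCredit 68/124 = 54.8% → MetroCredit
LTV under 70%: Lender A 29/39 = 74.4%, MetroCredit 46/57 = 80.7% → MetroCredit
Overall: Lender A 600/1724 = 34.8%, MetroCredit 323/733 = 44.1% → MetroCredit
MetroCredit wins overall and in every loan-to-value group — no reversal.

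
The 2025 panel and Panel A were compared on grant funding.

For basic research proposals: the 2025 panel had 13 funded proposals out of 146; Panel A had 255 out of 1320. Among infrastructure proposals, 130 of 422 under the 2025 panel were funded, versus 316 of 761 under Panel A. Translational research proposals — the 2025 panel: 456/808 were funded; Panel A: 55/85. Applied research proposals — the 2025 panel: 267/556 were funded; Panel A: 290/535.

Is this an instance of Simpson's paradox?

Yes

Basic research: the 2025 panel 13/146 = 8.9%, Panel A 255/1320 = 19.3% → Panel A
Infrastructure: the 2025 panel 130/422 = 30.8%, Panel A 316/761 = 41.5% → Panel A
Translational research: the 2025 panel 456/808 = 56.4%, Panel A 55/85 = 64.7% → Panel A
Applied research: the 2025 panel 267/556 = 48.0%, Panel A 290/535 = 54.2% → Panel A
Overall: the 2025 panel 866/1932 = 44.8%, Panel A 916/2701 = 33.9% → the 2025 panel
Panel A wins each proposal group but the 2025 panel wins overall — the comparison reverses. Panel A's proposals skew toward basic research, which has a lower base rate.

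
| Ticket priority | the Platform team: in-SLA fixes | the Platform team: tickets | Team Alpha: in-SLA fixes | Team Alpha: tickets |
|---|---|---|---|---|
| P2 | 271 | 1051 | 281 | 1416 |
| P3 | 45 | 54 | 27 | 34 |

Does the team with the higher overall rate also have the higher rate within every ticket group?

P2: the Platform team 271/1051 = 25.8%, Team Alpha 281/1416 = 19.8% → the Platform team
P3: the Platform team 45/54 = 83.3%, Team Alpha 27/34 = 79.4% → the Platform team
Overall: the Platform team 316/1105 = 28.6%, Team Alpha 308/1450 = 21.2% → the Platform team
The Platform team wins overall and in every ticket group — no reversal.

Yes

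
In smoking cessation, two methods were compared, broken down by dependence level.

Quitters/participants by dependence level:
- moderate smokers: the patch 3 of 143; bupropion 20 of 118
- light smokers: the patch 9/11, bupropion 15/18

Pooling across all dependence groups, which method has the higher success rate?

Moderate smokers: the patch 3/143 = 2.1%, bupropion 20/118 = 16.9% → bupropion
Light smokers: the patch 9/11 = 81.8%, bupropion 15/18 = 83.3% → bupropion
Overall: the patch 12/154 = 7.8%, bupropion 35/136 = 25.7% → bupropion

bupropion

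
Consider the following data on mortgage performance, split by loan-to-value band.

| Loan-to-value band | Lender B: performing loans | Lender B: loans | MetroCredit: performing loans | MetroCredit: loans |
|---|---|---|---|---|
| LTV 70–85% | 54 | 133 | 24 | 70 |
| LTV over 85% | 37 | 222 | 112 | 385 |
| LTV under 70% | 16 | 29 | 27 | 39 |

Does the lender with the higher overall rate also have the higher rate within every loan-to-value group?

No

LTV 70–85%: Lender B 54/133 = 40.6%, MetroCredit 24/70 = 34.3% → Lender B
LTV over 85%: Lender B 37/222 = 16.7%, MetroCredit 112/385 = 29.1% → MetroCredit
LTV under 70%: Lender B 16/29 = 55.2%, MetroCredit 27/39 = 69.2% → MetroCredit
Overall: Lender B 107/384 = 27.9%, MetroCredit 163/494 = 33.0% → MetroCredit
Neither sweeps: Lender B wins 1 of 3 groups, MetroCredit wins 2. MetroCredit wins overall but not every group — no Simpson reversal.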